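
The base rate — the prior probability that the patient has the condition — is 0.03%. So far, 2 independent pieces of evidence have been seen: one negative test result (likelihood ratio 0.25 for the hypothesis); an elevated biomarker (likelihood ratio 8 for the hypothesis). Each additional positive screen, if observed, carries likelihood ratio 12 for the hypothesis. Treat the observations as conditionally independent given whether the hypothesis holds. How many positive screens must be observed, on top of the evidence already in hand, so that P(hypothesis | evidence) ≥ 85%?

4

Prior odds = 0.0003/0.9997 = 3/9997.
Combined Bayes factor of the evidence already in hand = 0.25 × 8 = 2.
Odds after that evidence = (3/9997) × 2 = 6/9997.
Target odds = 0.85/0.15 = 17/3.
Need 12ⁿ ≥ 17/3 ÷ (6/9997) = 169949/18.
12³ = 1728 falls short of 169949/18 but 12⁴ = 20736 reaches it, so n = 4.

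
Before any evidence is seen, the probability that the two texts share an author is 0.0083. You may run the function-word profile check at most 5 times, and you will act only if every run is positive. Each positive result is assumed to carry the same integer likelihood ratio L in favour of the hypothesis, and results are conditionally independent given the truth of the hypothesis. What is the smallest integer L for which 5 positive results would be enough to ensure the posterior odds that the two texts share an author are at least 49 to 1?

Prior odds = 0.0083/0.9917 = 83/9917.
Target odds = 49.
Need L⁵ ≥ 49 ÷ (83/9917) = 485933/83.
5⁵ = 3125 < 485933/83 ≤ 7776 = 6⁵, so L = 6.

6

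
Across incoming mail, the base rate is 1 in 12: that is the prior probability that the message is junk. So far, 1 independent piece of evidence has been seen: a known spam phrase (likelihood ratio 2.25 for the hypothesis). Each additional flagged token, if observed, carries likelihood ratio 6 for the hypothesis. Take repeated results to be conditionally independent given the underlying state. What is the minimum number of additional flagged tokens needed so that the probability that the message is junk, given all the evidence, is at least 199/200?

Prior odds = (1/12)/(11/12) = 1/11.
Bayes factor of the evidence already in hand = 2.25.
Odds after that evidence = (1/11) × 2.25 = 9/44.
Target odds = 0.995/0.005 = 199.
Need 6ⁿ ≥ 199 ÷ (9/44) = 8756/9.
6³ = 216 falls short of 8756/9 but 6⁴ = 1296 reaches it, so n = 4.

4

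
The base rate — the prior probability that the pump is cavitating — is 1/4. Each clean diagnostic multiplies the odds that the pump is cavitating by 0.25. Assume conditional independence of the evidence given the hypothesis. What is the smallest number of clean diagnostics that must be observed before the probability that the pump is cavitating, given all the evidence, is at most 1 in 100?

Prior odds: 0.25 ÷ 0.75 = 1/3.
Likelihood ratio per clean diagnostic = 0.25.
Target posterior odds = 0.01/0.99 = 1/99.
Require 0.25ⁿ ≤ 1/99 ÷ (1/3) = 1/33.
0.25² = 0.0625 is still above 1/33 but 0.25³ = 0.015625 is at or below it, so n = 3.

3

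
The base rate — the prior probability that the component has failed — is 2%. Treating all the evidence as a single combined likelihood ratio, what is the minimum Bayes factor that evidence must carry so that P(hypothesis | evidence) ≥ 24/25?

1176

Prior odds = 0.02/0.98 = 1/49.
Target odds = 0.96/0.04 = 24.
Required Bayes factor = 24 ÷ (1/49) = 1176.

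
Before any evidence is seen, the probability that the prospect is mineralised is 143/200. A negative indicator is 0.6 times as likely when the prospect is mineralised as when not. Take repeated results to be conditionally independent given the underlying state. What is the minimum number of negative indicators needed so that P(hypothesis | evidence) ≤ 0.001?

Prior odds: 0.715 ÷ 0.285 = 143/57.
Likelihood ratio per negative indicator = 0.6.
Target odds: 0.001 ÷ 0.999 = 1/999.
Need (143/57) × 0.6ⁿ ≤ 1/999, i.e. 0.6ⁿ ≤ 19/47619.
0.6¹⁵ ≈0.000470185 is still above 19/47619 but 0.6¹⁶ ≈0.000282111 is at or below it, so n = 16.

16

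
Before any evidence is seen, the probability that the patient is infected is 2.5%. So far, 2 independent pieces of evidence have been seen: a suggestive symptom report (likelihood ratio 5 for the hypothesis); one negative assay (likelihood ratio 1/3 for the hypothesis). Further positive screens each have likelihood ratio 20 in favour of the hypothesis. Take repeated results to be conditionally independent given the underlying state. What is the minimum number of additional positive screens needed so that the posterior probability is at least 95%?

Prior odds = 0.025/0.975 = 1/39.
Combined Bayes factor of the evidence already in hand = 5 × (1/3) = 5/3.
Odds after that evidence = (1/39) × 5/3 = 5/117.
Target odds = 0.95/0.05 = 19.
Need 20ⁿ ≥ 19 ÷ (5/117) = 444.6.
20² = 400 falls short of 444.6 but 20³ = 8000 reaches it, so n = 3.

3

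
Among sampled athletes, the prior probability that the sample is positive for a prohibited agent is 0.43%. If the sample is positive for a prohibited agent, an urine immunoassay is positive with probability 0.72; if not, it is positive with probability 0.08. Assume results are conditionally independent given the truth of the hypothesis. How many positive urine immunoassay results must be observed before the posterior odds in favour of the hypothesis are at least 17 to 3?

Prior odds: 0.0043 ÷ 0.9957 = 43/9957.
Likelihood ratio of a positive = 0.72/0.08 = 9.
Target odds = 17/3.
Require 9ⁿ ≥ 17/3 ÷ (43/9957) = 56423/43.
9³ = 729 falls short of 56423/43 but 9⁴ = 6561 reaches it, so n = 4.

4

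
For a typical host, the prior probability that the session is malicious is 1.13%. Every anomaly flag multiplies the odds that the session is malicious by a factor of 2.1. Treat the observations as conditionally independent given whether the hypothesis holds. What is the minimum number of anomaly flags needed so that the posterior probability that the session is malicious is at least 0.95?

Prior odds: 0.0113 ÷ 0.9887 = 113/9887.
Likelihood ratio per anomaly flag = 2.1.
Target odds: 0.95 ÷ 0.05 = 19.
Require 2.1ⁿ ≥ 19 ÷ (113/9887) = 187853/113.
2.1⁹ ≈794.28 falls short of 187853/113 but 2.1¹⁰ ≈1667.99 reaches it, so n = 10.

10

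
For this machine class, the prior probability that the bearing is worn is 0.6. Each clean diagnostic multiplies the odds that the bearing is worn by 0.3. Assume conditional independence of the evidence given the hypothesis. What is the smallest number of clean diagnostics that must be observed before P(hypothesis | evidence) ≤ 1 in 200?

Prior odds: 0.6 ÷ 0.4 = 1.5.
Likelihood ratio per clean diagnostic = 0.3.
Target odds: 0.005 ÷ 0.995 = 1/199.
Need 1.5 × 0.3ⁿ ≤ 1/199, i.e. 0.3ⁿ ≤ 2/597.
0.3⁴ = 0.0081 is still above 2/597 but 0.3⁵ = 243/100000 is at or below it, so n = 5.

5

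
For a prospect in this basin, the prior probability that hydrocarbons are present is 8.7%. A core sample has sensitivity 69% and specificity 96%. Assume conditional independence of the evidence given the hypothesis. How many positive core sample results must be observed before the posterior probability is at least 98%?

Prior odds = 0.087/0.913 = 87/913.
False-positive rate = 1 − 0.96 = 0.04; likelihood ratio of a positive = 0.69/0.04 = 17.25.
Target posterior odds = 0.98/0.02 = 49.
Require 17.25ⁿ ≥ 49 ÷ (87/913) = 44737/87.
17.25² = 297.5625 falls short of 44737/87 but 17.25³ = 5132.953125 reaches it, so n = 3.

3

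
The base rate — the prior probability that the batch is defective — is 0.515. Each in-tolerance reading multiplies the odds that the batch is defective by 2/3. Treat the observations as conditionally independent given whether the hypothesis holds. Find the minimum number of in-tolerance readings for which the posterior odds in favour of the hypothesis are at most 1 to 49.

10

Prior odds: 0.515 ÷ 0.485 = 103/97.
Likelihood ratio per in-tolerance reading = 2/3.
Target odds = 1/49.
Require (2/3)ⁿ ≤ 1/49 ÷ (103/97) = 97/5047.
(2/3)⁹ = 512/19683 is still above 97/5047 but (2/3)¹⁰ = 1024/59049 is at or below it, so n = 10.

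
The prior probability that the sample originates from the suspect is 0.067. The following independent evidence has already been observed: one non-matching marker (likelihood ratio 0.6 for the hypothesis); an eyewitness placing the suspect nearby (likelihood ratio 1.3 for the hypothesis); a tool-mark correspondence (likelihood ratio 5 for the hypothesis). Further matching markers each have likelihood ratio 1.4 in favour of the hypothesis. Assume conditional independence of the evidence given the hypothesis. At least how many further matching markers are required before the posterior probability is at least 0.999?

25

Prior odds = 0.067/0.933 = 67/933.
Combined Bayes factor of the evidence already in hand = 0.6 × 1.3 × 5 = 3.9.
Odds after that evidence = (67/933) × 3.9 = 871/3110.
Target odds = 0.999/0.001 = 999.
Need 1.4ⁿ ≥ 999 ÷ (871/3110) = 3106890/871.
1.4²⁴ ≈3214.2 falls short of 3106890/871 but 1.4²⁵ ≈4499.88 reaches it, so n = 25.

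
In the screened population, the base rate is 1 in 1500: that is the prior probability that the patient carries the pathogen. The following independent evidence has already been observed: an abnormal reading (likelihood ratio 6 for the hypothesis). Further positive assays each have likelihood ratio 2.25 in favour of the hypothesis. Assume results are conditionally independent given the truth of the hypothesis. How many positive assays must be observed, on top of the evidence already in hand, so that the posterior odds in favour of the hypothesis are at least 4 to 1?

9

Prior odds = (1/1500)/(1499/1500) = 1/1499.
Bayes factor of the evidence already in hand = 6.
Odds after that evidence = (1/1499) × 6 = 6/1499.
Target odds = 4.
Need 2.25ⁿ ≥ 4 ÷ (6/1499) = 2998/3.
2.25⁸ = 43046721/65536 falls short of 2998/3 but 2.25⁹ = 387420489/262144 reaches it, so n = 9.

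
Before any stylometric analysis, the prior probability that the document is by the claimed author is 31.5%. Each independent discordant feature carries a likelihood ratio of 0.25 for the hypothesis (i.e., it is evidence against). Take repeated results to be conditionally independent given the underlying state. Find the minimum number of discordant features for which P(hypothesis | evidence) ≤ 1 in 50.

Prior odds: 0.315 ÷ 0.685 = 63/137.
Likelihood ratio per discordant feature = 0.25.
Target odds: 0.02 ÷ 0.98 = 1/49.
Need (63/137) × 0.25ⁿ ≤ 1/49, i.e. 0.25ⁿ ≤ 137/3087.
0.25² = 0.0625 is still above 137/3087 but 0.25³ = 0.015625 is at or below it, so n = 3.

3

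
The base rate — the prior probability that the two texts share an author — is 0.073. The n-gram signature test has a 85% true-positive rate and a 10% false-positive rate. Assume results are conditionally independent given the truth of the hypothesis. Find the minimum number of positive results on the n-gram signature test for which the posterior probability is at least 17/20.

2

Prior odds: 0.073 ÷ 0.927 = 73/927.
Likelihood ratio of a positive result = 0.85/0.1 = 8.5.
Target odds: 0.85 ÷ 0.15 = 17/3.
Need (73/927) × 8.5ⁿ ≥ 17/3, i.e. 8.5ⁿ ≥ 5253/73.
8.5¹ = 8.5 falls short of 5253/73 but 8.5² = 72.25 reaches it, so n = 2.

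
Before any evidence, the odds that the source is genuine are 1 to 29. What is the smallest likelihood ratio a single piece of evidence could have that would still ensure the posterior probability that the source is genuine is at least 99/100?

2871

Prior odds = 1/29.
Target odds = 0.99/0.01 = 99.
Required Bayes factor = 99 ÷ (1/29) = 2871.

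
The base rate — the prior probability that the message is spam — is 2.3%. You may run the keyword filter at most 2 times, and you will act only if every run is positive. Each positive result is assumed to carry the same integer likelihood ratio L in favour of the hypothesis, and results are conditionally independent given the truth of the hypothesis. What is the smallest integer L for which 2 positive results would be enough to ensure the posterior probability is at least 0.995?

92

Prior odds = 0.023/0.977 = 23/977.
Target odds = 0.995/0.005 = 199.
Need L² ≥ 199 ÷ (23/977) = 194423/23.
91² = 8281 < 194423/23 ≤ 8464 = 92², so L = 92.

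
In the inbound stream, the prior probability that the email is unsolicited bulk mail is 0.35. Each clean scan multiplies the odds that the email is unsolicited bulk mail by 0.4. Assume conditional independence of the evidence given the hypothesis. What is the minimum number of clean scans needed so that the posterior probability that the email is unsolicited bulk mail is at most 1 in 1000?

Prior odds = 0.35/0.65 = 7/13.
Likelihood ratio per clean scan = 0.4.
Target posterior odds = 0.001/0.999 = 1/999.
Require 0.4ⁿ ≤ 1/999 ÷ (7/13) = 13/6993.
0.4⁶ = 64/15625 is still above 13/6993 but 0.4⁷ = 128/78125 is at or below it, so n = 7.

7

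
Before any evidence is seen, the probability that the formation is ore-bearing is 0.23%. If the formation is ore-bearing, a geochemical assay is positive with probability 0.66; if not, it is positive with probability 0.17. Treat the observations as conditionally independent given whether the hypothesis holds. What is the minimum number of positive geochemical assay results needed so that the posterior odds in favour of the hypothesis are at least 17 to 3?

6

Prior odds = 0.0023/0.9977 = 23/9977.
Likelihood ratio of a positive = 0.66/0.17 = 66/17.
Target odds = 17/3.
Require (66/17)ⁿ ≥ 17/3 ÷ (23/9977) = 169609/69.
(66/17)⁵ ≈882.013 falls short of 169609/69 but (66/17)⁶ ≈3424.29 reaches it, so n = 6.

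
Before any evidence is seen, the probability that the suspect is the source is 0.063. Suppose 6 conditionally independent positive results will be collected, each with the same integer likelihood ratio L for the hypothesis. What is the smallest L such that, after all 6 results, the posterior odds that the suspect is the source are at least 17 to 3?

Prior odds = 0.063/0.937 = 63/937.
Target odds = 17/3.
Need L⁶ ≥ 17/3 ÷ (63/937) = 15929/189.
2⁶ = 64 < 15929/189 ≤ 729 = 3⁶, so L = 3.

3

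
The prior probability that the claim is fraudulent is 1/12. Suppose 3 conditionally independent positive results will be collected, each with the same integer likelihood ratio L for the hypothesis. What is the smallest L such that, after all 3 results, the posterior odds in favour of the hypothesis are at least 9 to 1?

5

Prior odds = (1/12)/(11/12) = 1/11.
Target odds = 9.
Need L³ ≥ 9 ÷ (1/11) = 99.
4³ = 64 < 99 ≤ 125 = 5³, so L = 5.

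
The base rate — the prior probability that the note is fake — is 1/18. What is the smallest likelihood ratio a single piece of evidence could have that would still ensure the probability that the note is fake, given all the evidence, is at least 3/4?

51

Prior odds = (1/18)/(17/18) = 1/17.
Target odds = 0.75/0.25 = 3.
Required Bayes factor = 3 ÷ (1/17) = 51.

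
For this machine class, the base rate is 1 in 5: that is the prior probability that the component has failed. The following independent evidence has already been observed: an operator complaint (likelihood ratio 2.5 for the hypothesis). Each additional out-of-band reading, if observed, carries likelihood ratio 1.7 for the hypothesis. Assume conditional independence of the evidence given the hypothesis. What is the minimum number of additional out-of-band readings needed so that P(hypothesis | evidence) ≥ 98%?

9

Prior odds = 0.2/0.8 = 0.25.
Bayes factor of the evidence already in hand = 2.5.
Odds after that evidence = 0.25 × 2.5 = 0.625.
Target odds = 0.98/0.02 = 49.
Need 1.7ⁿ ≥ 49 ÷ 0.625 = 78.4.
1.7⁸ ≈69.7576 falls short of 78.4 but 1.7⁹ ≈118.588 reaches it, so n = 9.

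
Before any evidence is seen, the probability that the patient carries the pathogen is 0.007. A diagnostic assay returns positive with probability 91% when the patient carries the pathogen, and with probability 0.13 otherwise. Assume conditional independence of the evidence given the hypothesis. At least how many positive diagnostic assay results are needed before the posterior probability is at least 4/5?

Prior odds = 0.007/0.993 = 7/993.
Likelihood ratio of a positive result = 0.91/0.13 = 7.
Target odds: 0.8 ÷ 0.2 = 4.
Require 7ⁿ ≥ 4 ÷ (7/993) = 3972/7.
7³ = 343 falls short of 3972/7 but 7⁴ = 2401 reaches it, so n = 4.

4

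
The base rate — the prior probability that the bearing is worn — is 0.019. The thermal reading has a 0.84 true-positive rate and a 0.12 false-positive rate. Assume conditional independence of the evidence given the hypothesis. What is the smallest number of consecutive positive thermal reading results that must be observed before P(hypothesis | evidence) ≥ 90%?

Prior odds: 0.019 ÷ 0.981 = 19/981.
Likelihood ratio of a positive result = 0.84/0.12 = 7.
Target odds: 0.9 ÷ 0.1 = 9.
Require 7ⁿ ≥ 9 ÷ (19/981) = 8829/19.
7³ = 343 falls short of 8829/19 but 7⁴ = 2401 reaches it, so n = 4.

4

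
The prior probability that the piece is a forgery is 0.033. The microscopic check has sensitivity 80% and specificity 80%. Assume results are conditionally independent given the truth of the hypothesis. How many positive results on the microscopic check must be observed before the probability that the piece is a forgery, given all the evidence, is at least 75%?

Prior odds: 0.033 ÷ 0.967 = 33/967.
False-positive rate = 1 − 0.8 = 0.2; likelihood ratio of a positive = 0.8/0.2 = 4.
Target odds: 0.75 ÷ 0.25 = 3.
Require 4ⁿ ≥ 3 ÷ (33/967) = 967/11.
4³ = 64 falls short of 967/11 but 4⁴ = 256 reaches it, so n = 4.

4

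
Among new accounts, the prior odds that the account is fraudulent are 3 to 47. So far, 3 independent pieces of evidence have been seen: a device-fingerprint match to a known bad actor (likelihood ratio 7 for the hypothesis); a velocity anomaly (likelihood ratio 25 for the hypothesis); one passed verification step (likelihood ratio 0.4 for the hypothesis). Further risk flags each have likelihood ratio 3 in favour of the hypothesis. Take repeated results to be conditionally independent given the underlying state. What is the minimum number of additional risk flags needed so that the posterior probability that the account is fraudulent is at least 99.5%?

Prior odds = 3/47.
Combined Bayes factor of the evidence already in hand = 7 × 25 × 0.4 = 70.
Odds after that evidence = (3/47) × 70 = 210/47.
Target odds = 0.995/0.005 = 199.
Need 3ⁿ ≥ 199 ÷ (210/47) = 9353/210.
3³ = 27 falls short of 9353/210 but 3⁴ = 81 reaches it, so n = 4.

4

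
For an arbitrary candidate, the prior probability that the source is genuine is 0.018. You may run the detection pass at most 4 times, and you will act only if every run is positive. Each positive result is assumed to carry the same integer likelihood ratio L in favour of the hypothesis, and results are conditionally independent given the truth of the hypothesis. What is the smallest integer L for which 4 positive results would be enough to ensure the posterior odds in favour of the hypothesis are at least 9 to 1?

Prior odds = 0.018/0.982 = 9/491.
Target odds = 9.
Need L⁴ ≥ 9 ÷ (9/491) = 491.
4⁴ = 256 < 491 ≤ 625 = 5⁴, so L = 5.

5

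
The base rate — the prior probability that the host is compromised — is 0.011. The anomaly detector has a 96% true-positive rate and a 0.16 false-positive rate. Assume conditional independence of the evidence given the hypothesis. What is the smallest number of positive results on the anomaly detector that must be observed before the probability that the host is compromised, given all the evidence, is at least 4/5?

Prior odds: 0.011 ÷ 0.989 = 11/989.
Likelihood ratio of a positive result = 0.96/0.16 = 6.
Target posterior odds = 0.8/0.2 = 4.
Need (11/989) × 6ⁿ ≥ 4, i.e. 6ⁿ ≥ 3956/11.
6³ = 216 falls short of 3956/11 but 6⁴ = 1296 reaches it, so n = 4.

4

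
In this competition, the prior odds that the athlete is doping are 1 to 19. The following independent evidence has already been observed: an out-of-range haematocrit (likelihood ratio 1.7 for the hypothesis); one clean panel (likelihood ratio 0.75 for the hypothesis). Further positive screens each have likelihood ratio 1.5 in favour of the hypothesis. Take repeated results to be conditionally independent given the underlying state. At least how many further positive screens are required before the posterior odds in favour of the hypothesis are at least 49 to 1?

Prior odds = 1/19.
Combined Bayes factor of the evidence already in hand = 1.7 × 0.75 = 1.275.
Odds after that evidence = (1/19) × 1.275 = 51/760.
Target odds = 49.
Need 1.5ⁿ ≥ 49 ÷ (51/760) = 37240/51.
1.5¹⁶ = 43046721/65536 falls short of 37240/51 but 1.5¹⁷ = 129140163/131072 reaches it, so n = 17.

17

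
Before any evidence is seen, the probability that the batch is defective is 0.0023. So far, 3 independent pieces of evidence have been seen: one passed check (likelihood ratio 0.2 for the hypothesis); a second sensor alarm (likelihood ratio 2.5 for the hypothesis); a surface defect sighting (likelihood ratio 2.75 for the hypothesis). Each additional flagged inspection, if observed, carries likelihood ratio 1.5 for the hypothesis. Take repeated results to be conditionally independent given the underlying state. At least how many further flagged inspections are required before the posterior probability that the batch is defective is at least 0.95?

Prior odds = 0.0023/0.9977 = 23/9977.
Combined Bayes factor of the evidence already in hand = 0.2 × 2.5 × 2.75 = 1.375.
Odds after that evidence = (23/9977) × 1.375 = 23/7256.
Target odds = 0.95/0.05 = 19.
Need 1.5ⁿ ≥ 19 ÷ (23/7256) = 137864/23.
1.5²¹ ≈4987.89 falls short of 137864/23 but 1.5²² ≈7481.83 reaches it, so n = 22.

22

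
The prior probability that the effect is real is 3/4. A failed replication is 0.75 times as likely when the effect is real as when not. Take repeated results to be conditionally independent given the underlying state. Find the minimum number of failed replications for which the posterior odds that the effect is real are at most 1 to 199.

23

Prior odds: 0.75 ÷ 0.25 = 3.
Likelihood ratio per failed replication = 0.75.
Target odds = 1/199.
Need 3 × 0.75ⁿ ≤ 1/199, i.e. 0.75ⁿ ≤ 1/597.
0.75²² ≈0.00178381 is still above 1/597 but 0.75²³ ≈0.00133786 is at or below it, so n = 23.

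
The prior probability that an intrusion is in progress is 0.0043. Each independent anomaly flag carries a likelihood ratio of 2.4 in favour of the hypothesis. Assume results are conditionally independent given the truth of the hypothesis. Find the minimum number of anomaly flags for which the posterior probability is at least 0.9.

Prior odds: 0.0043 ÷ 0.9957 = 43/9957.
Likelihood ratio per anomaly flag = 2.4.
Target posterior odds = 0.9/0.1 = 9.
Need (43/9957) × 2.4ⁿ ≥ 9, i.e. 2.4ⁿ ≥ 89613/43.
2.4⁸ = 429981696/390625 falls short of 89613/43 but 2.4⁹ ≈2641.81 reaches it, so n = 9.

9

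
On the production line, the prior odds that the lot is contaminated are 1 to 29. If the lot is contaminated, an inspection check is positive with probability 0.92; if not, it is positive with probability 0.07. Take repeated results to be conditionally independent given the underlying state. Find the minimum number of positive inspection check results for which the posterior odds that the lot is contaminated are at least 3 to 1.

Prior odds = 1/29.
Likelihood ratio of a positive = 0.92/0.07 = 92/7.
Target odds = 3.
Need (1/29) × (92/7)ⁿ ≥ 3, i.e. (92/7)ⁿ ≥ 87.
(92/7)¹ = 92/7 falls short of 87 but (92/7)² = 8464/49 reaches it, so n = 2.

2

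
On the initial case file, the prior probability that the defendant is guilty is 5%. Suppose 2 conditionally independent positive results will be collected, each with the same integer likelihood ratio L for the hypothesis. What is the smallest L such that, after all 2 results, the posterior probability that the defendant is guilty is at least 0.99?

Prior odds = 0.05/0.95 = 1/19.
Target odds = 0.99/0.01 = 99.
Need L² ≥ 99 ÷ (1/19) = 1881.
43² = 1849 < 1881 ≤ 1936 = 44², so L = 44.

44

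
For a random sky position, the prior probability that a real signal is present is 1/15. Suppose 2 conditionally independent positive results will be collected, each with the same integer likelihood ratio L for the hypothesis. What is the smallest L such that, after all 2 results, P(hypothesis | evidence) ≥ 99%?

38

Prior odds = (1/15)/(14/15) = 1/14.
Target odds = 0.99/0.01 = 99.
Need L² ≥ 99 ÷ (1/14) = 1386.
37² = 1369 < 1386 ≤ 1444 = 38², so L = 38.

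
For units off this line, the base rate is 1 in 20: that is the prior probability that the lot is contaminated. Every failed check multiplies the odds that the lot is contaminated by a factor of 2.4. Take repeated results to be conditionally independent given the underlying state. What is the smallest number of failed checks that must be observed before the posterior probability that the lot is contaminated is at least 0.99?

Prior odds: 0.05 ÷ 0.95 = 1/19.
Likelihood ratio per failed check = 2.4.
Target posterior odds = 0.99/0.01 = 99.
Need (1/19) × 2.4ⁿ ≥ 99, i.e. 2.4ⁿ ≥ 1881.
2.4⁸ = 429981696/390625 falls short of 1881 but 2.4⁹ ≈2641.81 reaches it, so n = 9.

9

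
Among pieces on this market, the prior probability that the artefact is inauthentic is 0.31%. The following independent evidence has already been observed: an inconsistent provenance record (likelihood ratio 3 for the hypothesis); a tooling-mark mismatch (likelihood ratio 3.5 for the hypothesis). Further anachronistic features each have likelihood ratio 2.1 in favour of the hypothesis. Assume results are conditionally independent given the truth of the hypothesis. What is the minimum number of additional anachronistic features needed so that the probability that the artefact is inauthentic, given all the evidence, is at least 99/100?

Prior odds = 0.0031/0.9969 = 31/9969.
Combined Bayes factor of the evidence already in hand = 3 × 3.5 = 10.5.
Odds after that evidence = (31/9969) × 10.5 = 217/6646.
Target odds = 0.99/0.01 = 99.
Need 2.1ⁿ ≥ 99 ÷ (217/6646) = 657954/217.
2.1¹⁰ ≈1667.99 falls short of 657954/217 but 2.1¹¹ ≈3502.78 reaches it, so n = 11.

11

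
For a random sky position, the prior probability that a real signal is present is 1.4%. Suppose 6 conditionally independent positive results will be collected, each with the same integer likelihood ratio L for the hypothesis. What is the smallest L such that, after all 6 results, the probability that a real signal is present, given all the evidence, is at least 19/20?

Prior odds = 0.014/0.986 = 7/493.
Target odds = 0.95/0.05 = 19.
Need L⁶ ≥ 19 ÷ (7/493) = 9367/7.
3⁶ = 729 < 9367/7 ≤ 4096 = 4⁶, so L = 4.

4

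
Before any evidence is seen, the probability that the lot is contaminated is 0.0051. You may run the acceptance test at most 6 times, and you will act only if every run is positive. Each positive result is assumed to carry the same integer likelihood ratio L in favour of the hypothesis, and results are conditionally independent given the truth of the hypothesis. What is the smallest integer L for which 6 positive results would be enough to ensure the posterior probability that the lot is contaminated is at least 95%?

4

Prior odds = 0.0051/0.9949 = 51/9949.
Target odds = 0.95/0.05 = 19.
Need L⁶ ≥ 19 ÷ (51/9949) = 189031/51.
3⁶ = 729 < 189031/51 ≤ 4096 = 4⁶, so L = 4.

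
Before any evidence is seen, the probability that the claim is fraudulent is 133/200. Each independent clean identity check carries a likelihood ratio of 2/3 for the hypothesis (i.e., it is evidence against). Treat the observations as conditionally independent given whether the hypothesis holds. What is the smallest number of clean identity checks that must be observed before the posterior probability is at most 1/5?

6

Prior odds: 0.665 ÷ 0.335 = 133/67.
Likelihood ratio per clean identity check = 2/3.
Target odds: 0.2 ÷ 0.8 = 0.25.
Need (133/67) × (2/3)ⁿ ≤ 0.25, i.e. (2/3)ⁿ ≤ 67/532.
(2/3)⁵ = 32/243 is still above 67/532 but (2/3)⁶ = 64/729 is at or below it, so n = 6.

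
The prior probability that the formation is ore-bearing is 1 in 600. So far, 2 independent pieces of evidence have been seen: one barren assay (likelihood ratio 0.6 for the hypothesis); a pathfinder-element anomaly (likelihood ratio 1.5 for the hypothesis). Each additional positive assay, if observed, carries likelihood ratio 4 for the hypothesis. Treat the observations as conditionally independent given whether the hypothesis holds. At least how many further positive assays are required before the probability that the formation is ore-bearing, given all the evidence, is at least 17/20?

6

Prior odds = (1/600)/(599/600) = 1/599.
Combined Bayes factor of the evidence already in hand = 0.6 × 1.5 = 0.9.
Odds after that evidence = (1/599) × 0.9 = 9/5990.
Target odds = 0.85/0.15 = 17/3.
Need 4ⁿ ≥ 17/3 ÷ (9/5990) = 101830/27.
4⁵ = 1024 falls short of 101830/27 but 4⁶ = 4096 reaches it, so n = 6.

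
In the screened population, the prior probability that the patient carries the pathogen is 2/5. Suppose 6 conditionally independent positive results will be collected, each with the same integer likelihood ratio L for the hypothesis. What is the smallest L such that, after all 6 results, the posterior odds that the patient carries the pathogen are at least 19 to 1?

2

Prior odds = 0.4/0.6 = 2/3.
Target odds = 19.
Need L⁶ ≥ 19 ÷ (2/3) = 28.5.
1⁶ = 1 < 28.5 ≤ 64 = 2⁶, so L = 2.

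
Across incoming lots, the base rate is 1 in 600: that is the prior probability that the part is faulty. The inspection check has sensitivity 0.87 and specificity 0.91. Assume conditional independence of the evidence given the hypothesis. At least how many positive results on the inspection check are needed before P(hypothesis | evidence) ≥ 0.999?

6

Prior odds: (1/600) ÷ (599/600) = 1/599.
False-positive rate = 1 − 0.91 = 0.09; likelihood ratio of a positive = 0.87/0.09 = 29/3.
Target odds: 0.999 ÷ 0.001 = 999.
Need (1/599) × (29/3)ⁿ ≥ 999, i.e. (29/3)ⁿ ≥ 598401.
(29/3)⁵ = 20511149/243 falls short of 598401 but (29/3)⁶ = 594823321/729 reaches it, so n = 6.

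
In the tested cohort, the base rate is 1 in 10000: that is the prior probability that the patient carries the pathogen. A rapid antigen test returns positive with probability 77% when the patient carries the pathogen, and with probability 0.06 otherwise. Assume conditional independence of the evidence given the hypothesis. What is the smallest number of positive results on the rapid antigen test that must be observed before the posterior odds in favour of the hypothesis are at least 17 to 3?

5

Prior odds: 0.0001 ÷ 0.9999 = 1/9999.
Likelihood ratio of a positive result = 0.77/0.06 = 77/6.
Target odds = 17/3.
Require (77/6)ⁿ ≥ 17/3 ÷ (1/9999) = 56661.
(77/6)⁴ = 35153041/1296 falls short of 56661 but (77/6)⁵ ≈348095 reaches it, so n = 5.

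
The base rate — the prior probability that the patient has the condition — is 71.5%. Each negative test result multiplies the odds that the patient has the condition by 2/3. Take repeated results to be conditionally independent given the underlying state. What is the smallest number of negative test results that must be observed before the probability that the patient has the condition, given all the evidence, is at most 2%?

12

Prior odds: 0.715 ÷ 0.285 = 143/57.
Likelihood ratio per negative test result = 2/3.
Target posterior odds = 0.02/0.98 = 1/49.
Require (2/3)ⁿ ≤ 1/49 ÷ (143/57) = 57/7007.
(2/3)¹¹ = 2048/177147 is still above 57/7007 but (2/3)¹² = 4096/531441 is at or below it, so n = 12.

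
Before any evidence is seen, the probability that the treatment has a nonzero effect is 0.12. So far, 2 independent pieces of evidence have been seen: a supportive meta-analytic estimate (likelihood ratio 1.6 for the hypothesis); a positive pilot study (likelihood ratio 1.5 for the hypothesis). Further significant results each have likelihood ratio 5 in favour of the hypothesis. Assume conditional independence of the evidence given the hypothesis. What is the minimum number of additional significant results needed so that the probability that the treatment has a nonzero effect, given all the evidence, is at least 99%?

Prior odds = 0.12/0.88 = 3/22.
Combined Bayes factor of the evidence already in hand = 1.6 × 1.5 = 2.4.
Odds after that evidence = (3/22) × 2.4 = 18/55.
Target odds = 0.99/0.01 = 99.
Need 5ⁿ ≥ 99 ÷ (18/55) = 302.5.
5³ = 125 falls short of 302.5 but 5⁴ = 625 reaches it, so n = 4.

4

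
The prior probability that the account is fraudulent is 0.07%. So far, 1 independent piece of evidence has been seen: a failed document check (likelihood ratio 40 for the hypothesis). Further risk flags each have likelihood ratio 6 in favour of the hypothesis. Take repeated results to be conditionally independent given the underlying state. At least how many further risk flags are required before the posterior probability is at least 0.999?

6

Prior odds = 0.0007/0.9993 = 7/9993.
Bayes factor of the evidence already in hand = 40.
Odds after that evidence = (7/9993) × 40 = 280/9993.
Target odds = 0.999/0.001 = 999.
Need 6ⁿ ≥ 999 ÷ (280/9993) = 9983007/280.
6⁵ = 7776 falls short of 9983007/280 but 6⁶ = 46656 reaches it, so n = 6.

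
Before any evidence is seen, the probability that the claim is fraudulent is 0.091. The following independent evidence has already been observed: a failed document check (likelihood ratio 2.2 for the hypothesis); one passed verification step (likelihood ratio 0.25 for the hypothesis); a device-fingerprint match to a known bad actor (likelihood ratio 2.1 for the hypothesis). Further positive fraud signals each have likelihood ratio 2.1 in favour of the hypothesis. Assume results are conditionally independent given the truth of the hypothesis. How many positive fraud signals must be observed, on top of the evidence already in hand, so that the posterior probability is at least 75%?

5

Prior odds = 0.091/0.909 = 91/909.
Combined Bayes factor of the evidence already in hand = 2.2 × 0.25 × 2.1 = 1.155.
Odds after that evidence = (91/909) × 1.155 = 7007/60600.
Target odds = 0.75/0.25 = 3.
Need 2.1ⁿ ≥ 3 ÷ (7007/60600) = 181800/7007.
2.1⁴ = 19.4481 falls short of 181800/7007 but 2.1⁵ = 4084101/100000 reaches it, so n = 5.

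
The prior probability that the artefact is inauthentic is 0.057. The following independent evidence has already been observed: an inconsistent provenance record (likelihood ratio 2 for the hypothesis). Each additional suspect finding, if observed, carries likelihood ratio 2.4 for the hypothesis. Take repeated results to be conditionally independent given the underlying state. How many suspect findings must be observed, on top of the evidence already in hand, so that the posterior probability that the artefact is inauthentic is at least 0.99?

Prior odds = 0.057/0.943 = 57/943.
Bayes factor of the evidence already in hand = 2.
Odds after that evidence = (57/943) × 2 = 114/943.
Target odds = 0.99/0.01 = 99.
Need 2.4ⁿ ≥ 99 ÷ (114/943) = 31119/38.
2.4⁷ = 35831808/78125 falls short of 31119/38 but 2.4⁸ = 429981696/390625 reaches it, so n = 8.

8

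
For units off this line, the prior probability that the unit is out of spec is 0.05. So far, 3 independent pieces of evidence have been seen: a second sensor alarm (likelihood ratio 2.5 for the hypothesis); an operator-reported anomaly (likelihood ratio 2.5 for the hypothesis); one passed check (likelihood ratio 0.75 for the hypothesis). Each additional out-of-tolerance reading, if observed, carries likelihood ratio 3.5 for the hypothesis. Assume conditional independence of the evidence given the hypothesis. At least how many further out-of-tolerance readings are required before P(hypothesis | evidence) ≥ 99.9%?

Prior odds = 0.05/0.95 = 1/19.
Combined Bayes factor of the evidence already in hand = 2.5 × 2.5 × 0.75 = 4.6875.
Odds after that evidence = (1/19) × 4.6875 = 75/304.
Target odds = 0.999/0.001 = 999.
Need 3.5ⁿ ≥ 999 ÷ (75/304) = 4049.28.
3.5⁶ = 1838.265625 falls short of 4049.28 but 3.5⁷ = 823543/128 reaches it, so n = 7.

7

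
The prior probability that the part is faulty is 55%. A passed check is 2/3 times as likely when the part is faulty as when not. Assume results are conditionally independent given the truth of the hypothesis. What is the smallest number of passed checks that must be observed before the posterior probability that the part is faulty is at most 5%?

Prior odds: 0.55 ÷ 0.45 = 11/9.
Likelihood ratio per passed check = 2/3.
Target odds: 0.05 ÷ 0.95 = 1/19.
Require (2/3)ⁿ ≤ 1/19 ÷ (11/9) = 9/209.
(2/3)⁷ = 128/2187 is still above 9/209 but (2/3)⁸ = 256/6561 is at or below it, so n = 8.

8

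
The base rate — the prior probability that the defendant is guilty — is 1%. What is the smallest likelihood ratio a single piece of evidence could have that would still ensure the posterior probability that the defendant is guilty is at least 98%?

Prior odds = 0.01/0.99 = 1/99.
Target odds = 0.98/0.02 = 49.
Required Bayes factor = 49 ÷ (1/99) = 4851.

4851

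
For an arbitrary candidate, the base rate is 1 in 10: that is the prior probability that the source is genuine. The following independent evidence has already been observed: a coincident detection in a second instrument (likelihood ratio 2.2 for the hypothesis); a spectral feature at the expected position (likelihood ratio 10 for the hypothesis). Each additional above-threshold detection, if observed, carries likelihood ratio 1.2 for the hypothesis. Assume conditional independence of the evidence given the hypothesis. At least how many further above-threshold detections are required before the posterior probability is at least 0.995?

25

Prior odds = 0.1/0.9 = 1/9.
Combined Bayes factor of the evidence already in hand = 2.2 × 10 = 22.
Odds after that evidence = (1/9) × 22 = 22/9.
Target odds = 0.995/0.005 = 199.
Need 1.2ⁿ ≥ 199 ÷ (22/9) = 1791/22.
1.2²⁴ ≈79.4968 falls short of 1791/22 but 1.2²⁵ ≈95.3962 reaches it, so n = 25.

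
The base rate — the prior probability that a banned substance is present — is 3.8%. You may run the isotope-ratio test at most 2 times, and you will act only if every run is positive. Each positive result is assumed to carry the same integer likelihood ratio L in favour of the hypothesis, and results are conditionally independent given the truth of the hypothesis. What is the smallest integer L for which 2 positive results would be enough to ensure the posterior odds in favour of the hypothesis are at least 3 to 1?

Prior odds = 0.038/0.962 = 19/481.
Target odds = 3.
Need L² ≥ 3 ÷ (19/481) = 1443/19.
8² = 64 < 1443/19 ≤ 81 = 9², so L = 9.

9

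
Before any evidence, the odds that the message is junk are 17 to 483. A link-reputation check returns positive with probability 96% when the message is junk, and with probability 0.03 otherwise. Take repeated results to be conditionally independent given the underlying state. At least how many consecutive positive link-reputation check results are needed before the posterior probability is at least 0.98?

Prior odds = 17/483.
Likelihood ratio of a positive result = 0.96/0.03 = 32.
Target posterior odds = 0.98/0.02 = 49.
Need (17/483) × 32ⁿ ≥ 49, i.e. 32ⁿ ≥ 23667/17.
32² = 1024 falls short of 23667/17 but 32³ = 32768 reaches it, so n = 3.

3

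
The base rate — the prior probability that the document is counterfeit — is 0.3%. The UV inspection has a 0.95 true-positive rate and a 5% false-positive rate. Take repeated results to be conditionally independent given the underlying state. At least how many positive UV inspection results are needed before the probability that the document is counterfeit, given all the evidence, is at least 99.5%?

Prior odds = 0.003/0.997 = 3/997.
Likelihood ratio of a positive result = 0.95/0.05 = 19.
Target posterior odds = 0.995/0.005 = 199.
Require 19ⁿ ≥ 199 ÷ (3/997) = 198403/3.
19³ = 6859 falls short of 198403/3 but 19⁴ = 130321 reaches it, so n = 4.

4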